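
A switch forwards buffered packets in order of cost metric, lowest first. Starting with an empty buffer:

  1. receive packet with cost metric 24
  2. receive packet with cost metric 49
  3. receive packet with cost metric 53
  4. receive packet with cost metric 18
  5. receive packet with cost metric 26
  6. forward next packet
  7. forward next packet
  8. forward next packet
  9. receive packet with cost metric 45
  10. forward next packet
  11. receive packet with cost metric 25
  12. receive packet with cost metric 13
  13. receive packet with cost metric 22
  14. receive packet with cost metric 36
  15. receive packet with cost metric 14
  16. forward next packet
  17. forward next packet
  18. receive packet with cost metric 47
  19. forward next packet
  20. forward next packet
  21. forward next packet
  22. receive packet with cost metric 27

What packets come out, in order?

18 → 24 → 26 → 45 → 13 → 14 → 22 → 25 → 36

insert 24 → {24}
insert 49 → {24, 49}
insert 53 → {24, 49, 53}
insert 18 → {18, 24, 49, 53}
insert 26 → {18, 24, 26, 49, 53}
forward next packet → 18; now {24, 26, 49, 53}
forward next packet → 24; now {26, 49, 53}
forward next packet → 26; now {49, 53}
insert 45 → {45, 49, 53}
forward next packet → 45; now {49, 53}
insert 25 → {25, 49, 53}
insert 13 → {13, 25, 49, 53}
insert 22 → {13, 22, 25, 49, 53}
insert 36 → {13, 22, 25, 36, 49, 53}
insert 14 → {13, 14, 22, 25, 36, 49, 53}
forward next packet → 13; now {14, 22, 25, 36, 49, 53}
forward next packet → 14; now {22, 25, 36, 49, 53}
insert 47 → {22, 25, 36, 47, 49, 53}
forward next packet → 22; now {25, 36, 47, 49, 53}
forward next packet → 25; now {36, 47, 49, 53}
forward next packet → 36; now {47, 49, 53}
insert 27 → {27, 47, 49, 53}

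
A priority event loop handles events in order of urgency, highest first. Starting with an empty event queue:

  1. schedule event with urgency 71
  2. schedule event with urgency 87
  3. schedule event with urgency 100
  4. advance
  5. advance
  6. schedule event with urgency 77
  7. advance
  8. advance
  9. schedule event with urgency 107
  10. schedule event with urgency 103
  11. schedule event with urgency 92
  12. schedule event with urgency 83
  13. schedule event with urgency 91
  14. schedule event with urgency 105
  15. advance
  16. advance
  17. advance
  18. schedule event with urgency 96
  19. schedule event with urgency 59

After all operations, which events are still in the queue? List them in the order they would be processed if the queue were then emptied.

insert 71 → {71}
insert 87 → {87, 71}
insert 100 → {100, 87, 71}
advance → 100; now {87, 71}
advance → 87; now {71}
insert 77 → {77, 71}
advance → 77; now {71}
advance → 71; now {}
insert 107 → {107}
insert 103 → {107, 103}
insert 92 → {107, 103, 92}
insert 83 → {107, 103, 92, 83}
insert 91 → {107, 103, 92, 91, 83}
insert 105 → {107, 105, 103, 92, 91, 83}
advance → 107; now {105, 103, 92, 91, 83}
advance → 105; now {103, 92, 91, 83}
advance → 103; now {92, 91, 83}
insert 96 → {96, 92, 91, 83}
insert 59 → {96, 92, 91, 83, 59}

96 → 92 → 91 → 83 → 59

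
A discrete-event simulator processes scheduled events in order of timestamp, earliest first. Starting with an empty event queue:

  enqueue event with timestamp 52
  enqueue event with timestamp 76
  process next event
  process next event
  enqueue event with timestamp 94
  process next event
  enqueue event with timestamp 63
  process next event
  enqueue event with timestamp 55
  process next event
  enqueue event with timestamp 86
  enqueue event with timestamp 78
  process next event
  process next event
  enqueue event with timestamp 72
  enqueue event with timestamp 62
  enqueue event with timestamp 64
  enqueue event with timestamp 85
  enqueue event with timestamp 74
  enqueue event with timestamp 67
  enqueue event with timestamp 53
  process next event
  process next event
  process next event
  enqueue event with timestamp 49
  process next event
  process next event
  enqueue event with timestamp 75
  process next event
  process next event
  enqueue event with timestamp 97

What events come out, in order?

[52, 76, 94, 63, 55, 78, 86, 53, 62, 64, 49, 67, 72, 74]

insert 52 → {52}
insert 76 → {52, 76}
process next event → 52; now {76}
process next event → 76; now {}
insert 94 → {94}
process next event → 94; now {}
insert 63 → {63}
process next event → 63; now {}
insert 55 → {55}
process next event → 55; now {}
insert 86 → {86}
insert 78 → {78, 86}
process next event → 78; now {86}
process next event → 86; now {}
insert 72 → {72}
insert 62 → {62, 72}
insert 64 → {62, 64, 72}
insert 85 → {62, 64, 72, 85}
insert 74 → {62, 64, 72, 74, 85}
insert 67 → {62, 64, 67, 72, 74, 85}
insert 53 → {53, 62, 64, 67, 72, 74, 85}
process next event → 53; now {62, 64, 67, 72, 74, 85}
process next event → 62; now {64, 67, 72, 74, 85}
process next event → 64; now {67, 72, 74, 85}
insert 49 → {49, 67, 72, 74, 85}
process next event → 49; now {67, 72, 74, 85}
process next event → 67; now {72, 74, 85}
insert 75 → {72, 74, 75, 85}
process next event → 72; now {74, 75, 85}
process next event → 74; now {75, 85}
insert 97 → {75, 85, 97}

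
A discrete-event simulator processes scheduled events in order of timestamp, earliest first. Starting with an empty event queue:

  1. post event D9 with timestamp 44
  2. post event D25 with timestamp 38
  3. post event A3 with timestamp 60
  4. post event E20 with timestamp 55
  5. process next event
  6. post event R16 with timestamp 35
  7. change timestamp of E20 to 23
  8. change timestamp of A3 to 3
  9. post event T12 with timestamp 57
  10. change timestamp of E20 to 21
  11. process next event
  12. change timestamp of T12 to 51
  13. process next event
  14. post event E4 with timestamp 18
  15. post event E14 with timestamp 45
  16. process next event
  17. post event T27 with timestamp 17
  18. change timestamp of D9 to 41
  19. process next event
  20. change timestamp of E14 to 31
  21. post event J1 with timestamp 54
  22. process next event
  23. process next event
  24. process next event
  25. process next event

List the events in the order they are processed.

add D9 (timestamp 44) → {D9:44}
add D25 (timestamp 38) → {D25:38, D9:44}
add A3 (timestamp 60) → {D25:38, D9:44, A3:60}
add E20 (timestamp 55) → {D25:38, D9:44, E20:55, A3:60}
process next event → D25; now {D9:44, E20:55, A3:60}
add R16 (timestamp 35) → {R16:35, D9:44, E20:55, A3:60}
update E20 to timestamp 23 → {E20:23, R16:35, D9:44, A3:60}
update A3 to timestamp 3 → {A3:3, E20:23, R16:35, D9:44}
add T12 (timestamp 57) → {A3:3, E20:23, R16:35, D9:44, T12:57}
update E20 to timestamp 21 → {A3:3, E20:21, R16:35, D9:44, T12:57}
process next event → A3; now {E20:21, R16:35, D9:44, T12:57}
update T12 to timestamp 51 → {E20:21, R16:35, D9:44, T12:51}
process next event → E20; now {R16:35, D9:44, T12:51}
add E4 (timestamp 18) → {E4:18, R16:35, D9:44, T12:51}
add E14 (timestamp 45) → {E4:18, R16:35, D9:44, E14:45, T12:51}
process next event → E4; now {R16:35, D9:44, E14:45, T12:51}
add T27 (timestamp 17) → {T27:17, R16:35, D9:44, E14:45, T12:51}
update D9 to timestamp 41 → {T27:17, R16:35, D9:41, E14:45, T12:51}
process next event → T27; now {R16:35, D9:41, E14:45, T12:51}
update E14 to timestamp 31 → {E14:31, R16:35, D9:41, T12:51}
add J1 (timestamp 54) → {E14:31, R16:35, D9:41, T12:51, J1:54}
process next event → E14; now {R16:35, D9:41, T12:51, J1:54}
process next event → R16; now {D9:41, T12:51, J1:54}
process next event → D9; now {T12:51, J1:54}
process next event → T12; now {J1:54}

D25, A3, E20, E4, T27, E14, R16, D9, T12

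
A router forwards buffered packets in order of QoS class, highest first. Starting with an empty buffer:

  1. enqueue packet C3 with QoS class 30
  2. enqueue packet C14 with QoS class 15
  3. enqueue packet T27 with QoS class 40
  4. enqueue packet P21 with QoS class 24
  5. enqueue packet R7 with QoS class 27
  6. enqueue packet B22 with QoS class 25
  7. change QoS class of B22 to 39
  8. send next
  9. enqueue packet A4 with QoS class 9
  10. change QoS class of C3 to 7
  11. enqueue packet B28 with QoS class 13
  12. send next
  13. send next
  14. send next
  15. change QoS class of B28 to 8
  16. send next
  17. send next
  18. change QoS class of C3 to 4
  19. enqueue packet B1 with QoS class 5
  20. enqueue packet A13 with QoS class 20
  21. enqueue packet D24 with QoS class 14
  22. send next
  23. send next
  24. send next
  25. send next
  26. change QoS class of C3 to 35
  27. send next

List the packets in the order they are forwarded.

[T27, B22, R7, P21, C14, A4, A13, D24, B28, B1, C3]

add C3 (QoS class 30) → {C3:30}
add C14 (QoS class 15) → {C3:30, C14:15}
add T27 (QoS class 40) → {T27:40, C3:30, C14:15}
add P21 (QoS class 24) → {T27:40, C3:30, P21:24, C14:15}
add R7 (QoS class 27) → {T27:40, C3:30, R7:27, P21:24, C14:15}
add B22 (QoS class 25) → {T27:40, C3:30, R7:27, B22:25, P21:24, C14:15}
update B22 to QoS class 39 → {T27:40, B22:39, C3:30, R7:27, P21:24, C14:15}
send next → T27; now {B22:39, C3:30, R7:27, P21:24, C14:15}
add A4 (QoS class 9) → {B22:39, C3:30, R7:27, P21:24, C14:15, A4:9}
update C3 to QoS class 7 → {B22:39, R7:27, P21:24, C14:15, A4:9, C3:7}
add B28 (QoS class 13) → {B22:39, R7:27, P21:24, C14:15, B28:13, A4:9, C3:7}
send next → B22; now {R7:27, P21:24, C14:15, B28:13, A4:9, C3:7}
send next → R7; now {P21:24, C14:15, B28:13, A4:9, C3:7}
send next → P21; now {C14:15, B28:13, A4:9, C3:7}
update B28 to QoS class 8 → {C14:15, A4:9, B28:8, C3:7}
send next → C14; now {A4:9, B28:8, C3:7}
send next → A4; now {B28:8, C3:7}
update C3 to QoS class 4 → {B28:8, C3:4}
add B1 (QoS class 5) → {B28:8, B1:5, C3:4}
add A13 (QoS class 20) → {A13:20, B28:8, B1:5, C3:4}
add D24 (QoS class 14) → {A13:20, D24:14, B28:8, B1:5, C3:4}
send next → A13; now {D24:14, B28:8, B1:5, C3:4}
send next → D24; now {B28:8, B1:5, C3:4}
send next → B28; now {B1:5, C3:4}
send next → B1; now {C3:4}
update C3 to QoS class 35 → {C3:35}
send next → C3; now {}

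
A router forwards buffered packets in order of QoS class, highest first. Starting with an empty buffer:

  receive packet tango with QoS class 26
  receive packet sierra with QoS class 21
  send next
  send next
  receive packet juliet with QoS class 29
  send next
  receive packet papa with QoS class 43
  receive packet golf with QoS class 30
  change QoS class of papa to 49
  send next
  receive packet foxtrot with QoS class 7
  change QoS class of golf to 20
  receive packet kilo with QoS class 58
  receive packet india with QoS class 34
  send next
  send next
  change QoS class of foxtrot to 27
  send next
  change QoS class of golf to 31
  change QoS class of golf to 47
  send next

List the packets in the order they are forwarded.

add tango (QoS class 26) → {tango:26}
add sierra (QoS class 21) → {tango:26, sierra:21}
send next → tango; now {sierra:21}
send next → sierra; now {}
add juliet (QoS class 29) → {juliet:29}
send next → juliet; now {}
add papa (QoS class 43) → {papa:43}
add golf (QoS class 30) → {papa:43, golf:30}
update papa to QoS class 49 → {papa:49, golf:30}
send next → papa; now {golf:30}
add foxtrot (QoS class 7) → {golf:30, foxtrot:7}
update golf to QoS class 20 → {golf:20, foxtrot:7}
add kilo (QoS class 58) → {kilo:58, golf:20, foxtrot:7}
add india (QoS class 34) → {kilo:58, india:34, golf:20, foxtrot:7}
send next → kilo; now {india:34, golf:20, foxtrot:7}
send next → india; now {golf:20, foxtrot:7}
update foxtrot to QoS class 27 → {foxtrot:27, golf:20}
send next → foxtrot; now {golf:20}
update golf to QoS class 31 → {golf:31}
update golf to QoS class 47 → {golf:47}
send next → golf; now {}

[tango, sierra, juliet, papa, kilo, india, foxtrot, golf]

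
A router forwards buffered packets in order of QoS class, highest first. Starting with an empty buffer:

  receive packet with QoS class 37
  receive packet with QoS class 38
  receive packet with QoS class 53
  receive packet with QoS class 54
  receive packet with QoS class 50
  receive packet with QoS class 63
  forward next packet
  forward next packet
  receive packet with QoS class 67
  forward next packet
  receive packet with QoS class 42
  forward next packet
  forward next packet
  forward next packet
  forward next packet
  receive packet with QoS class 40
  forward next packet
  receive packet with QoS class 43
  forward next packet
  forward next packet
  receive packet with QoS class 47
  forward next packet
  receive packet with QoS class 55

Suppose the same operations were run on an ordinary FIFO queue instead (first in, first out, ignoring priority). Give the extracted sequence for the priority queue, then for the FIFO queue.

insert 37 → {37}
insert 38 → {38, 37}
insert 53 → {53, 38, 37}
insert 54 → {54, 53, 38, 37}
insert 50 → {54, 53, 50, 38, 37}
insert 63 → {63, 54, 53, 50, 38, 37}
forward next packet → 63; now {54, 53, 50, 38, 37}
forward next packet → 54; now {53, 50, 38, 37}
insert 67 → {67, 53, 50, 38, 37}
forward next packet → 67; now {53, 50, 38, 37}
insert 42 → {53, 50, 42, 38, 37}
forward next packet → 53; now {50, 42, 38, 37}
forward next packet → 50; now {42, 38, 37}
forward next packet → 42; now {38, 37}
forward next packet → 38; now {37}
insert 40 → {40, 37}
forward next packet → 40; now {37}
insert 43 → {43, 37}
forward next packet → 43; now {37}
forward next packet → 37; now {}
insert 47 → {47}
forward next packet → 47; now {}
insert 55 → {55}

priority queue: 63 → 54 → 67 → 53 → 50 → 42 → 38 → 40 → 43 → 37 → 47; FIFO queue: 37, 38, 53, 54, 50, 63, 67, 42, 40, 43, 47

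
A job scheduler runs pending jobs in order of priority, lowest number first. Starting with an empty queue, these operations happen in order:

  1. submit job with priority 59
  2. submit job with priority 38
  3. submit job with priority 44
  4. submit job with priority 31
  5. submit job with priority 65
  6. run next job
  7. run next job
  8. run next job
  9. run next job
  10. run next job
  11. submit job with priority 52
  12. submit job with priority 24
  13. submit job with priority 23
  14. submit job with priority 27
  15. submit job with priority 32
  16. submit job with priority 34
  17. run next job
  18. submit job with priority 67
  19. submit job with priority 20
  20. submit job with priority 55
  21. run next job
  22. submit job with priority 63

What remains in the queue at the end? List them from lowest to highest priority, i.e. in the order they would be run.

insert 59 → {59}
insert 38 → {38, 59}
insert 44 → {38, 44, 59}
insert 31 → {31, 38, 44, 59}
insert 65 → {31, 38, 44, 59, 65}
run next job → 31; now {38, 44, 59, 65}
run next job → 38; now {44, 59, 65}
run next job → 44; now {59, 65}
run next job → 59; now {65}
run next job → 65; now {}
insert 52 → {52}
insert 24 → {24, 52}
insert 23 → {23, 24, 52}
insert 27 → {23, 24, 27, 52}
insert 32 → {23, 24, 27, 32, 52}
insert 34 → {23, 24, 27, 32, 34, 52}
run next job → 23; now {24, 27, 32, 34, 52}
insert 67 → {24, 27, 32, 34, 52, 67}
insert 20 → {20, 24, 27, 32, 34, 52, 67}
insert 55 → {20, 24, 27, 32, 34, 52, 55, 67}
run next job → 20; now {24, 27, 32, 34, 52, 55, 67}
insert 63 → {24, 27, 32, 34, 52, 55, 63, 67}

24, 27, 32, 34, 52, 55, 63, 67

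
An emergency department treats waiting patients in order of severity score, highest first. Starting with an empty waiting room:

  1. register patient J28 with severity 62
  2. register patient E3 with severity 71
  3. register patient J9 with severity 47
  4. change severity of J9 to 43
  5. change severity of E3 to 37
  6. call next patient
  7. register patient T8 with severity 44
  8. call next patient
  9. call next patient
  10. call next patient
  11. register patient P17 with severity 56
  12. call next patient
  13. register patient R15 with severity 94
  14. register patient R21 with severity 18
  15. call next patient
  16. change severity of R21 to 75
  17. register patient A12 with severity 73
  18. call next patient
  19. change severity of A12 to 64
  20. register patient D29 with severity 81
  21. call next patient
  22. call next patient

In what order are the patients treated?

add J28 (severity 62) → {J28:62}
add E3 (severity 71) → {E3:71, J28:62}
add J9 (severity 47) → {E3:71, J28:62, J9:47}
update J9 to severity 43 → {E3:71, J28:62, J9:43}
update E3 to severity 37 → {J28:62, J9:43, E3:37}
call next patient → J28; now {J9:43, E3:37}
add T8 (severity 44) → {T8:44, J9:43, E3:37}
call next patient → T8; now {J9:43, E3:37}
call next patient → J9; now {E3:37}
call next patient → E3; now {}
add P17 (severity 56) → {P17:56}
call next patient → P17; now {}
add R15 (severity 94) → {R15:94}
add R21 (severity 18) → {R15:94, R21:18}
call next patient → R15; now {R21:18}
update R21 to severity 75 → {R21:75}
add A12 (severity 73) → {R21:75, A12:73}
call next patient → R21; now {A12:73}
update A12 to severity 64 → {A12:64}
add D29 (severity 81) → {D29:81, A12:64}
call next patient → D29; now {A12:64}
call next patient → A12; now {}

[J28, T8, J9, E3, P17, R15, R21, D29, A12]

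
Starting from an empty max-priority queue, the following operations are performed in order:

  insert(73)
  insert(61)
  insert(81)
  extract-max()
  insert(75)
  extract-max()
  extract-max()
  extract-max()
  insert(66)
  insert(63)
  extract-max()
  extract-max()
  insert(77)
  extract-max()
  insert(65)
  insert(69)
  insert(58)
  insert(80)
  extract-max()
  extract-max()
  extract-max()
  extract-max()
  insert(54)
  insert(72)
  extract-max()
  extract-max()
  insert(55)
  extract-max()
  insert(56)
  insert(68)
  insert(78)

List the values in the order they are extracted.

81, 75, 73, 61, 66, 63, 77, 80, 69, 65, 58, 72, 54, 55

insert 73 → {73}
insert 61 → {73, 61}
insert 81 → {81, 73, 61}
extract-max → 81; now {73, 61}
insert 75 → {75, 73, 61}
extract-max → 75; now {73, 61}
extract-max → 73; now {61}
extract-max → 61; now {}
insert 66 → {66}
insert 63 → {66, 63}
extract-max → 66; now {63}
extract-max → 63; now {}
insert 77 → {77}
extract-max → 77; now {}
insert 65 → {65}
insert 69 → {69, 65}
insert 58 → {69, 65, 58}
insert 80 → {80, 69, 65, 58}
extract-max → 80; now {69, 65, 58}
extract-max → 69; now {65, 58}
extract-max → 65; now {58}
extract-max → 58; now {}
insert 54 → {54}
insert 72 → {72, 54}
extract-max → 72; now {54}
extract-max → 54; now {}
insert 55 → {55}
extract-max → 55; now {}
insert 56 → {56}
insert 68 → {68, 56}
insert 78 → {78, 68, 56}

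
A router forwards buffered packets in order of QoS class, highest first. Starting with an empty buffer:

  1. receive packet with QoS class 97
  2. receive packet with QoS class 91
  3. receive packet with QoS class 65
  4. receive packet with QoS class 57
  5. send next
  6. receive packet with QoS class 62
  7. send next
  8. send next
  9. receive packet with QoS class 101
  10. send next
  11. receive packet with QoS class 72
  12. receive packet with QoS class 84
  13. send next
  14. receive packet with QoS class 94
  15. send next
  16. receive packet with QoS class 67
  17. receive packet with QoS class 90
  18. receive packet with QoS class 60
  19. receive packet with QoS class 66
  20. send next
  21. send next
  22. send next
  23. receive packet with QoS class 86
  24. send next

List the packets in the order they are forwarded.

[97, 91, 65, 101, 84, 94, 90, 72, 67, 86]

insert 97 → {97}
insert 91 → {97, 91}
insert 65 → {97, 91, 65}
insert 57 → {97, 91, 65, 57}
send next → 97; now {91, 65, 57}
insert 62 → {91, 65, 62, 57}
send next → 91; now {65, 62, 57}
send next → 65; now {62, 57}
insert 101 → {101, 62, 57}
send next → 101; now {62, 57}
insert 72 → {72, 62, 57}
insert 84 → {84, 72, 62, 57}
send next → 84; now {72, 62, 57}
insert 94 → {94, 72, 62, 57}
send next → 94; now {72, 62, 57}
insert 67 → {72, 67, 62, 57}
insert 90 → {90, 72, 67, 62, 57}
insert 60 → {90, 72, 67, 62, 60, 57}
insert 66 → {90, 72, 67, 66, 62, 60, 57}
send next → 90; now {72, 67, 66, 62, 60, 57}
send next → 72; now {67, 66, 62, 60, 57}
send next → 67; now {66, 62, 60, 57}
insert 86 → {86, 66, 62, 60, 57}
send next → 86; now {66, 62, 60, 57}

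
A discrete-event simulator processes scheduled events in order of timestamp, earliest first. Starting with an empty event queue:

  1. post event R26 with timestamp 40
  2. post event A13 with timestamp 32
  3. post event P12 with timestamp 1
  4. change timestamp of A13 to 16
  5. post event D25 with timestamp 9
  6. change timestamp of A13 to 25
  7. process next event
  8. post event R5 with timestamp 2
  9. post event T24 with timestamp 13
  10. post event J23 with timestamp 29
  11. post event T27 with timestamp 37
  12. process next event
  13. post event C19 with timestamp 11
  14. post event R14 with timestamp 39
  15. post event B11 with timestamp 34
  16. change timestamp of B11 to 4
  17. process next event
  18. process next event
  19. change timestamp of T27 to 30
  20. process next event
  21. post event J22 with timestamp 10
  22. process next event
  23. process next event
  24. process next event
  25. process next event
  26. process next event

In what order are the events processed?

P12, R5, B11, D25, C19, J22, T24, A13, J23, T27

add R26 (timestamp 40) → {R26:40}
add A13 (timestamp 32) → {A13:32, R26:40}
add P12 (timestamp 1) → {P12:1, A13:32, R26:40}
update A13 to timestamp 16 → {P12:1, A13:16, R26:40}
add D25 (timestamp 9) → {P12:1, D25:9, A13:16, R26:40}
update A13 to timestamp 25 → {P12:1, D25:9, A13:25, R26:40}
process next event → P12; now {D25:9, A13:25, R26:40}
add R5 (timestamp 2) → {R5:2, D25:9, A13:25, R26:40}
add T24 (timestamp 13) → {R5:2, D25:9, T24:13, A13:25, R26:40}
add J23 (timestamp 29) → {R5:2, D25:9, T24:13, A13:25, J23:29, R26:40}
add T27 (timestamp 37) → {R5:2, D25:9, T24:13, A13:25, J23:29, T27:37, R26:40}
process next event → R5; now {D25:9, T24:13, A13:25, J23:29, T27:37, R26:40}
add C19 (timestamp 11) → {D25:9, C19:11, T24:13, A13:25, J23:29, T27:37, R26:40}
add R14 (timestamp 39) → {D25:9, C19:11, T24:13, A13:25, J23:29, T27:37, R14:39, R26:40}
add B11 (timestamp 34) → {D25:9, C19:11, T24:13, A13:25, J23:29, B11:34, T27:37, R14:39, R26:40}
update B11 to timestamp 4 → {B11:4, D25:9, C19:11, T24:13, A13:25, J23:29, T27:37, R14:39, R26:40}
process next event → B11; now {D25:9, C19:11, T24:13, A13:25, J23:29, T27:37, R14:39, R26:40}
process next event → D25; now {C19:11, T24:13, A13:25, J23:29, T27:37, R14:39, R26:40}
update T27 to timestamp 30 → {C19:11, T24:13, A13:25, J23:29, T27:30, R14:39, R26:40}
process next event → C19; now {T24:13, A13:25, J23:29, T27:30, R14:39, R26:40}
add J22 (timestamp 10) → {J22:10, T24:13, A13:25, J23:29, T27:30, R14:39, R26:40}
process next event → J22; now {T24:13, A13:25, J23:29, T27:30, R14:39, R26:40}
process next event → T24; now {A13:25, J23:29, T27:30, R14:39, R26:40}
process next event → A13; now {J23:29, T27:30, R14:39, R26:40}
process next event → J23; now {T27:30, R14:39, R26:40}
process next event → T27; now {R14:39, R26:40}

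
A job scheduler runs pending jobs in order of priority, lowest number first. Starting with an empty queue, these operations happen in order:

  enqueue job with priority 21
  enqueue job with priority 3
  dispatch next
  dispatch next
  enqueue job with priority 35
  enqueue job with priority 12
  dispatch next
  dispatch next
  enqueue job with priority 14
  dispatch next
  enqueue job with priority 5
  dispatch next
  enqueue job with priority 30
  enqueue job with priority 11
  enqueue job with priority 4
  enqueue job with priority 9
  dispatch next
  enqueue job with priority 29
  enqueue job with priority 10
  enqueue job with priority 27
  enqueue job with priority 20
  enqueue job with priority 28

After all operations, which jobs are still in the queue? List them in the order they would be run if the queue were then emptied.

insert 21 → {21}
insert 3 → {3, 21}
dispatch next → 3; now {21}
dispatch next → 21; now {}
insert 35 → {35}
insert 12 → {12, 35}
dispatch next → 12; now {35}
dispatch next → 35; now {}
insert 14 → {14}
dispatch next → 14; now {}
insert 5 → {5}
dispatch next → 5; now {}
insert 30 → {30}
insert 11 → {11, 30}
insert 4 → {4, 11, 30}
insert 9 → {4, 9, 11, 30}
dispatch next → 4; now {9, 11, 30}
insert 29 → {9, 11, 29, 30}
insert 10 → {9, 10, 11, 29, 30}
insert 27 → {9, 10, 11, 27, 29, 30}
insert 20 → {9, 10, 11, 20, 27, 29, 30}
insert 28 → {9, 10, 11, 20, 27, 28, 29, 30}

[9, 10, 11, 20, 27, 28, 29, 30]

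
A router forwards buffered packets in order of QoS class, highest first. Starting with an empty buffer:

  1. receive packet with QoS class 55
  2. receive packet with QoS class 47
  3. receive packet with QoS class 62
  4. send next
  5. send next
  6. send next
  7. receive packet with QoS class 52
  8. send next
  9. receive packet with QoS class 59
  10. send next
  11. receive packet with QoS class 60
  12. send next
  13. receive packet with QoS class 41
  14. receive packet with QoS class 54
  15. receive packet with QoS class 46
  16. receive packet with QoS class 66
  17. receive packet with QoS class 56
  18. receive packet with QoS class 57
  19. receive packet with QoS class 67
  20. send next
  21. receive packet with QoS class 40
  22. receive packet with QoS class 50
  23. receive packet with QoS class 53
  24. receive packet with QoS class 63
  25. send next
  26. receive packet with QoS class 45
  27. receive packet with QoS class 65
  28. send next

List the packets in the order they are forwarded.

62 → 55 → 47 → 52 → 59 → 60 → 67 → 66 → 65

insert 55 → {55}
insert 47 → {55, 47}
insert 62 → {62, 55, 47}
send next → 62; now {55, 47}
send next → 55; now {47}
send next → 47; now {}
insert 52 → {52}
send next → 52; now {}
insert 59 → {59}
send next → 59; now {}
insert 60 → {60}
send next → 60; now {}
insert 41 → {41}
insert 54 → {54, 41}
insert 46 → {54, 46, 41}
insert 66 → {66, 54, 46, 41}
insert 56 → {66, 56, 54, 46, 41}
insert 57 → {66, 57, 56, 54, 46, 41}
insert 67 → {67, 66, 57, 56, 54, 46, 41}
send next → 67; now {66, 57, 56, 54, 46, 41}
insert 40 → {66, 57, 56, 54, 46, 41, 40}
insert 50 → {66, 57, 56, 54, 50, 46, 41, 40}
insert 53 → {66, 57, 56, 54, 53, 50, 46, 41, 40}
insert 63 → {66, 63, 57, 56, 54, 53, 50, 46, 41, 40}
send next → 66; now {63, 57, 56, 54, 53, 50, 46, 41, 40}
insert 45 → {63, 57, 56, 54, 53, 50, 46, 45, 41, 40}
insert 65 → {65, 63, 57, 56, 54, 53, 50, 46, 45, 41, 40}
send next → 65; now {63, 57, 56, 54, 53, 50, 46, 45, 41, 40}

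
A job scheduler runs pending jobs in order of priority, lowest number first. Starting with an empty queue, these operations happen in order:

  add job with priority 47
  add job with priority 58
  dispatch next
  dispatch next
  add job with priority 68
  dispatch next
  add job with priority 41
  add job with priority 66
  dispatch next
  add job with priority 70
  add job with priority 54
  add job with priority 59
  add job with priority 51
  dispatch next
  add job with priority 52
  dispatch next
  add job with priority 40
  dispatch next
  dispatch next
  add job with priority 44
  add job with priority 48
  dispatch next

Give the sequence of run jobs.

[47, 58, 68, 41, 51, 52, 40, 54, 44]

insert 47 → {47}
insert 58 → {47, 58}
dispatch next → 47; now {58}
dispatch next → 58; now {}
insert 68 → {68}
dispatch next → 68; now {}
insert 41 → {41}
insert 66 → {41, 66}
dispatch next → 41; now {66}
insert 70 → {66, 70}
insert 54 → {54, 66, 70}
insert 59 → {54, 59, 66, 70}
insert 51 → {51, 54, 59, 66, 70}
dispatch next → 51; now {54, 59, 66, 70}
insert 52 → {52, 54, 59, 66, 70}
dispatch next → 52; now {54, 59, 66, 70}
insert 40 → {40, 54, 59, 66, 70}
dispatch next → 40; now {54, 59, 66, 70}
dispatch next → 54; now {59, 66, 70}
insert 44 → {44, 59, 66, 70}
insert 48 → {44, 48, 59, 66, 70}
dispatch next → 44; now {48, 59, 66, 70}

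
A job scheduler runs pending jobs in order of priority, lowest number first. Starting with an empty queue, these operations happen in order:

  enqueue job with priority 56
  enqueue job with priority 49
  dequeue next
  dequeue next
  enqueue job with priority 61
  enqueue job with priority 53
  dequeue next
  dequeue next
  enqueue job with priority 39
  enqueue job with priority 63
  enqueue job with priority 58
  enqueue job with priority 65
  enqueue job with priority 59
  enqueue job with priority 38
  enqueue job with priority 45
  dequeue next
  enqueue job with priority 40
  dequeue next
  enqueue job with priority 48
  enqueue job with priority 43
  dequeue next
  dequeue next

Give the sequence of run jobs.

49, 56, 53, 61, 38, 39, 40, 43

insert 56 → {56}
insert 49 → {49, 56}
dequeue next → 49; now {56}
dequeue next → 56; now {}
insert 61 → {61}
insert 53 → {53, 61}
dequeue next → 53; now {61}
dequeue next → 61; now {}
insert 39 → {39}
insert 63 → {39, 63}
insert 58 → {39, 58, 63}
insert 65 → {39, 58, 63, 65}
insert 59 → {39, 58, 59, 63, 65}
insert 38 → {38, 39, 58, 59, 63, 65}
insert 45 → {38, 39, 45, 58, 59, 63, 65}
dequeue next → 38; now {39, 45, 58, 59, 63, 65}
insert 40 → {39, 40, 45, 58, 59, 63, 65}
dequeue next → 39; now {40, 45, 58, 59, 63, 65}
insert 48 → {40, 45, 48, 58, 59, 63, 65}
insert 43 → {40, 43, 45, 48, 58, 59, 63, 65}
dequeue next → 40; now {43, 45, 48, 58, 59, 63, 65}
dequeue next → 43; now {45, 48, 58, 59, 63, 65}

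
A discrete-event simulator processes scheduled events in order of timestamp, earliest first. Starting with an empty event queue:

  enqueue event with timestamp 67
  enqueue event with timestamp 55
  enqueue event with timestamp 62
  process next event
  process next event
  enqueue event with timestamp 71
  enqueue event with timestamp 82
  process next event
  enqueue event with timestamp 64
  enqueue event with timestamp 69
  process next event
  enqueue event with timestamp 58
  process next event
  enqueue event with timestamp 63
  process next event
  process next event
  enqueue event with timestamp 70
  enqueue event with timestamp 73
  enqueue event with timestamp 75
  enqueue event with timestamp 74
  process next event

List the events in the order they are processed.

insert 67 → {67}
insert 55 → {55, 67}
insert 62 → {55, 62, 67}
process next event → 55; now {62, 67}
process next event → 62; now {67}
insert 71 → {67, 71}
insert 82 → {67, 71, 82}
process next event → 67; now {71, 82}
insert 64 → {64, 71, 82}
insert 69 → {64, 69, 71, 82}
process next event → 64; now {69, 71, 82}
insert 58 → {58, 69, 71, 82}
process next event → 58; now {69, 71, 82}
insert 63 → {63, 69, 71, 82}
process next event → 63; now {69, 71, 82}
process next event → 69; now {71, 82}
insert 70 → {70, 71, 82}
insert 73 → {70, 71, 73, 82}
insert 75 → {70, 71, 73, 75, 82}
insert 74 → {70, 71, 73, 74, 75, 82}
process next event → 70; now {71, 73, 74, 75, 82}

55, 62, 67, 64, 58, 63, 69, 70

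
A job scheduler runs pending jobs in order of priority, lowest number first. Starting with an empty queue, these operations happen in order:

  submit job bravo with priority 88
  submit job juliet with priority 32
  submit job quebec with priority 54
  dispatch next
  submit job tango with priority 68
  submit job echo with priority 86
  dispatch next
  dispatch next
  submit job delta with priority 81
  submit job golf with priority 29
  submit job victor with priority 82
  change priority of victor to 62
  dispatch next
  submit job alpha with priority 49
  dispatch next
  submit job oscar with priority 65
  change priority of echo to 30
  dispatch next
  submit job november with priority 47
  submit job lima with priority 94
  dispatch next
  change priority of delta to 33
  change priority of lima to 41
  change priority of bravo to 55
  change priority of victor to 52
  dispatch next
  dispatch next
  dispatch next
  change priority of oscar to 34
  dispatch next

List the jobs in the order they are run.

juliet, quebec, tango, golf, alpha, echo, november, delta, lima, victor, oscar

add bravo (priority 88) → {bravo:88}
add juliet (priority 32) → {juliet:32, bravo:88}
add quebec (priority 54) → {juliet:32, quebec:54, bravo:88}
dispatch next → juliet; now {quebec:54, bravo:88}
add tango (priority 68) → {quebec:54, tango:68, bravo:88}
add echo (priority 86) → {quebec:54, tango:68, echo:86, bravo:88}
dispatch next → quebec; now {tango:68, echo:86, bravo:88}
dispatch next → tango; now {echo:86, bravo:88}
add delta (priority 81) → {delta:81, echo:86, bravo:88}
add golf (priority 29) → {golf:29, delta:81, echo:86, bravo:88}
add victor (priority 82) → {golf:29, delta:81, victor:82, echo:86, bravo:88}
update victor to priority 62 → {golf:29, victor:62, delta:81, echo:86, bravo:88}
dispatch next → golf; now {victor:62, delta:81, echo:86, bravo:88}
add alpha (priority 49) → {alpha:49, victor:62, delta:81, echo:86, bravo:88}
dispatch next → alpha; now {victor:62, delta:81, echo:86, bravo:88}
add oscar (priority 65) → {victor:62, oscar:65, delta:81, echo:86, bravo:88}
update echo to priority 30 → {echo:30, victor:62, oscar:65, delta:81, bravo:88}
dispatch next → echo; now {victor:62, oscar:65, delta:81, bravo:88}
add november (priority 47) → {november:47, victor:62, oscar:65, delta:81, bravo:88}
add lima (priority 94) → {november:47, victor:62, oscar:65, delta:81, bravo:88, lima:94}
dispatch next → november; now {victor:62, oscar:65, delta:81, bravo:88, lima:94}
update delta to priority 33 → {delta:33, victor:62, oscar:65, bravo:88, lima:94}
update lima to priority 41 → {delta:33, lima:41, victor:62, oscar:65, bravo:88}
update bravo to priority 55 → {delta:33, lima:41, bravo:55, victor:62, oscar:65}
update victor to priority 52 → {delta:33, lima:41, victor:52, bravo:55, oscar:65}
dispatch next → delta; now {lima:41, victor:52, bravo:55, oscar:65}
dispatch next → lima; now {victor:52, bravo:55, oscar:65}
dispatch next → victor; now {bravo:55, oscar:65}
update oscar to priority 34 → {oscar:34, bravo:55}
dispatch next → oscar; now {bravo:55}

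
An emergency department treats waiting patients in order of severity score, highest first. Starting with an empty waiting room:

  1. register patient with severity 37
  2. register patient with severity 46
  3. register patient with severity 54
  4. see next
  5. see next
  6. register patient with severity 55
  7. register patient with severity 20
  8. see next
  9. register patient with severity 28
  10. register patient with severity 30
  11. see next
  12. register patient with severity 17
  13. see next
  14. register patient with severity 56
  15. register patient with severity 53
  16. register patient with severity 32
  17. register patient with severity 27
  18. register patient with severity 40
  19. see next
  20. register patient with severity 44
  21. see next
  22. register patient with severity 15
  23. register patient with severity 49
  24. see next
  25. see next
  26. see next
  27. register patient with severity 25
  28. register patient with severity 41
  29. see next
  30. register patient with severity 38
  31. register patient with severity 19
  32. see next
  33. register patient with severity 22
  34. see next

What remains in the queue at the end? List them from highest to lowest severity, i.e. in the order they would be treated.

[28, 27, 25, 22, 20, 19, 17, 15]

insert 37 → {37}
insert 46 → {46, 37}
insert 54 → {54, 46, 37}
see next → 54; now {46, 37}
see next → 46; now {37}
insert 55 → {55, 37}
insert 20 → {55, 37, 20}
see next → 55; now {37, 20}
insert 28 → {37, 28, 20}
insert 30 → {37, 30, 28, 20}
see next → 37; now {30, 28, 20}
insert 17 → {30, 28, 20, 17}
see next → 30; now {28, 20, 17}
insert 56 → {56, 28, 20, 17}
insert 53 → {56, 53, 28, 20, 17}
insert 32 → {56, 53, 32, 28, 20, 17}
insert 27 → {56, 53, 32, 28, 27, 20, 17}
insert 40 → {56, 53, 40, 32, 28, 27, 20, 17}
see next → 56; now {53, 40, 32, 28, 27, 20, 17}
insert 44 → {53, 44, 40, 32, 28, 27, 20, 17}
see next → 53; now {44, 40, 32, 28, 27, 20, 17}
insert 15 → {44, 40, 32, 28, 27, 20, 17, 15}
insert 49 → {49, 44, 40, 32, 28, 27, 20, 17, 15}
see next → 49; now {44, 40, 32, 28, 27, 20, 17, 15}
see next → 44; now {40, 32, 28, 27, 20, 17, 15}
see next → 40; now {32, 28, 27, 20, 17, 15}
insert 25 → {32, 28, 27, 25, 20, 17, 15}
insert 41 → {41, 32, 28, 27, 25, 20, 17, 15}
see next → 41; now {32, 28, 27, 25, 20, 17, 15}
insert 38 → {38, 32, 28, 27, 25, 20, 17, 15}
insert 19 → {38, 32, 28, 27, 25, 20, 19, 17, 15}
see next → 38; now {32, 28, 27, 25, 20, 19, 17, 15}
insert 22 → {32, 28, 27, 25, 22, 20, 19, 17, 15}
see next → 32; now {28, 27, 25, 22, 20, 19, 17, 15}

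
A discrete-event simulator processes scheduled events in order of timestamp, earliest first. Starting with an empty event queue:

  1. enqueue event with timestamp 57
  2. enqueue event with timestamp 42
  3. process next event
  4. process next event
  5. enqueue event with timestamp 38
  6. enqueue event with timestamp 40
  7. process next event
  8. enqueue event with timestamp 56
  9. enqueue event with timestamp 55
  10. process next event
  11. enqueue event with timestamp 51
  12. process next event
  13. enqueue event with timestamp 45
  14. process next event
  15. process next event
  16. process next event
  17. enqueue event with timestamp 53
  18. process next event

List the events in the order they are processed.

insert 57 → {57}
insert 42 → {42, 57}
process next event → 42; now {57}
process next event → 57; now {}
insert 38 → {38}
insert 40 → {38, 40}
process next event → 38; now {40}
insert 56 → {40, 56}
insert 55 → {40, 55, 56}
process next event → 40; now {55, 56}
insert 51 → {51, 55, 56}
process next event → 51; now {55, 56}
insert 45 → {45, 55, 56}
process next event → 45; now {55, 56}
process next event → 55; now {56}
process next event → 56; now {}
insert 53 → {53}
process next event → 53; now {}

42 → 57 → 38 → 40 → 51 → 45 → 55 → 56 → 53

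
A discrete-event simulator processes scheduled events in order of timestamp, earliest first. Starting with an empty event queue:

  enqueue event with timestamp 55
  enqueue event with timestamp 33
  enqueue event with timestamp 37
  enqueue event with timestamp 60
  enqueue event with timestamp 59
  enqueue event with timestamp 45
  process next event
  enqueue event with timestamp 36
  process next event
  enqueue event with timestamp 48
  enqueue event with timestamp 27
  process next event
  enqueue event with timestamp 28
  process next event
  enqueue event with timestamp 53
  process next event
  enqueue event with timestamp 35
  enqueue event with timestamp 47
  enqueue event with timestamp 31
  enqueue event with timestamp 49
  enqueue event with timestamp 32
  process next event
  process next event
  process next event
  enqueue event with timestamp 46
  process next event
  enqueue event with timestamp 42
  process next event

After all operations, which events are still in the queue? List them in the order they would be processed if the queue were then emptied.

46 → 47 → 48 → 49 → 53 → 55 → 59 → 60

insert 55 → {55}
insert 33 → {33, 55}
insert 37 → {33, 37, 55}
insert 60 → {33, 37, 55, 60}
insert 59 → {33, 37, 55, 59, 60}
insert 45 → {33, 37, 45, 55, 59, 60}
process next event → 33; now {37, 45, 55, 59, 60}
insert 36 → {36, 37, 45, 55, 59, 60}
process next event → 36; now {37, 45, 55, 59, 60}
insert 48 → {37, 45, 48, 55, 59, 60}
insert 27 → {27, 37, 45, 48, 55, 59, 60}
process next event → 27; now {37, 45, 48, 55, 59, 60}
insert 28 → {28, 37, 45, 48, 55, 59, 60}
process next event → 28; now {37, 45, 48, 55, 59, 60}
insert 53 → {37, 45, 48, 53, 55, 59, 60}
process next event → 37; now {45, 48, 53, 55, 59, 60}
insert 35 → {35, 45, 48, 53, 55, 59, 60}
insert 47 → {35, 45, 47, 48, 53, 55, 59, 60}
insert 31 → {31, 35, 45, 47, 48, 53, 55, 59, 60}
insert 49 → {31, 35, 45, 47, 48, 49, 53, 55, 59, 60}
insert 32 → {31, 32, 35, 45, 47, 48, 49, 53, 55, 59, 60}
process next event → 31; now {32, 35, 45, 47, 48, 49, 53, 55, 59, 60}
process next event → 32; now {35, 45, 47, 48, 49, 53, 55, 59, 60}
process next event → 35; now {45, 47, 48, 49, 53, 55, 59, 60}
insert 46 → {45, 46, 47, 48, 49, 53, 55, 59, 60}
process next event → 45; now {46, 47, 48, 49, 53, 55, 59, 60}
insert 42 → {42, 46, 47, 48, 49, 53, 55, 59, 60}
process next event → 42; now {46, 47, 48, 49, 53, 55, 59, 60}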